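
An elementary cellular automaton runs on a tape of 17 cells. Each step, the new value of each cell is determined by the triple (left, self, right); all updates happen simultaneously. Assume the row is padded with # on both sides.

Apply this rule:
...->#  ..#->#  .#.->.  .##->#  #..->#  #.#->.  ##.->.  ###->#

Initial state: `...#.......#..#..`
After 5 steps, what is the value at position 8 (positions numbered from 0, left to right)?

#

###.#######.##.##
##..######..#..##
#.#######.##.####
..######..#..####
#######.##.######
position 8 holds #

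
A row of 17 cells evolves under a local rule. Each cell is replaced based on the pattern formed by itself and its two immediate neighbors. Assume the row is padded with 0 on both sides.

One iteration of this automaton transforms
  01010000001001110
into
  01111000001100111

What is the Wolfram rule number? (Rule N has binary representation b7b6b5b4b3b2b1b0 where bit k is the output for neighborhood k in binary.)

244

position 14: 111 → 1  (bit 7 = 1)
position 15: 110 → 1  (bit 6 = 1)
position 2: 101 → 1  (bit 5 = 1)
position 4: 100 → 1  (bit 4 = 1)
position 13: 011 → 0  (bit 3 = 0)
position 1: 010 → 1  (bit 2 = 1)
position 0: 001 → 0  (bit 1 = 0)
position 5: 000 → 0  (bit 0 = 0)
bits b7..b0 = 11110100 = 244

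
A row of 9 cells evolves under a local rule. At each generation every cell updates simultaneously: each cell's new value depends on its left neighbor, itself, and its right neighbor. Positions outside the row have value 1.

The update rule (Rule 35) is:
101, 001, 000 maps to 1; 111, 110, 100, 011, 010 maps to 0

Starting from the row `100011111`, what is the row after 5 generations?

001100000
010001111
100110000
001000111
010011000

010011000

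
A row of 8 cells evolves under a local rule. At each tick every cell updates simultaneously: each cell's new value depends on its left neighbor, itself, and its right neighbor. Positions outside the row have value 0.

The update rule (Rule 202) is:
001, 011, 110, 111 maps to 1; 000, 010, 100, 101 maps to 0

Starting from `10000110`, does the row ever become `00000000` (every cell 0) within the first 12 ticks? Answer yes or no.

tick 1: 00001110
tick 2: 00011110
tick 3: 00111110
tick 4: 01111110
tick 5: 11111110
tick 6: 11111110  (fixed point — unchanged through tick 12)
tick 12 is 11111110, still not uniform 0

no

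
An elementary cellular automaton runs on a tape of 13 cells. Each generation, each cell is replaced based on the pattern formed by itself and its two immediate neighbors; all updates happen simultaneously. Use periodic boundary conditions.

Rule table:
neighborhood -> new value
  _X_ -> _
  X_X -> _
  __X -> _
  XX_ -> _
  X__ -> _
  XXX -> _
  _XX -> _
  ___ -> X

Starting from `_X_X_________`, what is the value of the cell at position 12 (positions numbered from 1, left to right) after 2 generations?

_____XXXXXXXX
_XXX_________
position 12 holds _

_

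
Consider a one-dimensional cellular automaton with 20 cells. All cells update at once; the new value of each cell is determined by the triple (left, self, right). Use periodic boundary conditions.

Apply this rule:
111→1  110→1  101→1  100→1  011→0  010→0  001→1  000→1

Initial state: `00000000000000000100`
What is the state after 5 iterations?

10111111111111111111

11111111111111111011
11111111111111111101
11111111111111111110
01111111111111111111
10111111111111111111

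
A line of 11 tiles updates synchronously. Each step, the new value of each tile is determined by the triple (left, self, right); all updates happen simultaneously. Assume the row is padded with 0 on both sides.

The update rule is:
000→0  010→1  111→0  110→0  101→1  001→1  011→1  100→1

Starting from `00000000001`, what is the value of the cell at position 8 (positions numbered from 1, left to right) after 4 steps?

1

00000000011
00000000110
00000001101
00000011011
position 8 holds 1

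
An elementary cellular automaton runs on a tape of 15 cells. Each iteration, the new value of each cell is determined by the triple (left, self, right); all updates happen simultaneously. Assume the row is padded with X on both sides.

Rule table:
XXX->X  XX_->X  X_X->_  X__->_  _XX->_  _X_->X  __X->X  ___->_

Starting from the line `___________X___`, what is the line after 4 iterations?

_______X_X_X_X_

__________XX__X
_________X_X_X_
________XX_X_X_
_______X_X_X_X_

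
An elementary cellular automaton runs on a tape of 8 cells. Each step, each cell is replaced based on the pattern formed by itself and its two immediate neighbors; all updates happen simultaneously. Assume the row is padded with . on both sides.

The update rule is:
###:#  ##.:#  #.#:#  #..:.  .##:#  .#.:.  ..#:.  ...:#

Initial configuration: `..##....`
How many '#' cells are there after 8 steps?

#.##.###
.#######
.#######  (fixed point — unchanged through step 8)
count of #: 7

7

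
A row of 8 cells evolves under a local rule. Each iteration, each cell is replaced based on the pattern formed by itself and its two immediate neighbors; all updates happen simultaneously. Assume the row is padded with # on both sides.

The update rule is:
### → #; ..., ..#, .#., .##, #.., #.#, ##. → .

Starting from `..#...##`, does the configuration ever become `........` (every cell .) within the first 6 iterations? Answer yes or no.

yes

.......#
........
all cells are . at iteration 2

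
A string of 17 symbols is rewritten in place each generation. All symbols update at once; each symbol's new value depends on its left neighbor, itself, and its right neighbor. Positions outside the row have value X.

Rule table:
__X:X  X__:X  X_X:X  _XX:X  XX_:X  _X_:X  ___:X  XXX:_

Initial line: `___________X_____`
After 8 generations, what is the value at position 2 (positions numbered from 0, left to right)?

_

XXXXXXXXXXXXXXXXX
_________________
XXXXXXXXXXXXXXXXX  (repeats generation 1; period 2)
generation 8: _________________
position 2 holds _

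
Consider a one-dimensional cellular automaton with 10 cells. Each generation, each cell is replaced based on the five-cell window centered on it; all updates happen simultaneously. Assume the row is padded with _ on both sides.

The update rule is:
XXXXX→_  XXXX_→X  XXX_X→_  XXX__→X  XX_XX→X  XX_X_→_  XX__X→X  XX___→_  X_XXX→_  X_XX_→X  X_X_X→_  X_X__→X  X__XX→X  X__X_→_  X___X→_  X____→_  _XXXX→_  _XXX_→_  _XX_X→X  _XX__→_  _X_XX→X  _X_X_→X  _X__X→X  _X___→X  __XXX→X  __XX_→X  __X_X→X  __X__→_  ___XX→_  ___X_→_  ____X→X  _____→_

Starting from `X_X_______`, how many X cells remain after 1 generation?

XXXX______
count of X: 4

4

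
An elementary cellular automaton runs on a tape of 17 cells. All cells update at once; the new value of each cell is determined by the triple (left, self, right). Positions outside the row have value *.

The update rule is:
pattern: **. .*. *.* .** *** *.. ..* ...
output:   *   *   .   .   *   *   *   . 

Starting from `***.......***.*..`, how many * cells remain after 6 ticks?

13

tick 1: ****.....*.**.***
tick 2: *****...**..*..**
tick 3: ******.*.******.*
tick 4: ******.*..*****..
tick 5: ******.***.******
tick 6: ******..**..*****
count of *: 13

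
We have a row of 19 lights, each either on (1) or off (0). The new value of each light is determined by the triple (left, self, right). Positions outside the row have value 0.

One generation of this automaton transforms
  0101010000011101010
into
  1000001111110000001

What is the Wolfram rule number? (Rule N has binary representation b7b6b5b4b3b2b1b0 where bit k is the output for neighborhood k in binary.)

position 12: 111 → 0  (bit 7 = 0)
position 13: 110 → 0  (bit 6 = 0)
position 2: 101 → 0  (bit 5 = 0)
position 6: 100 → 1  (bit 4 = 1)
position 11: 011 → 1  (bit 3 = 1)
position 1: 010 → 0  (bit 2 = 0)
position 0: 001 → 1  (bit 1 = 1)
position 7: 000 → 1  (bit 0 = 1)
bits b7..b0 = 00011011 = 27

27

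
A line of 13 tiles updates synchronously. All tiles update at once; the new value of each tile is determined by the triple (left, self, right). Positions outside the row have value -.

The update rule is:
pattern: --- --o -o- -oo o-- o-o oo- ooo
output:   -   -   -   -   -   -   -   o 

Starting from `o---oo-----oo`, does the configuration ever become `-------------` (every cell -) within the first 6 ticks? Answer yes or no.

-------------
all cells are - at tick 1

yes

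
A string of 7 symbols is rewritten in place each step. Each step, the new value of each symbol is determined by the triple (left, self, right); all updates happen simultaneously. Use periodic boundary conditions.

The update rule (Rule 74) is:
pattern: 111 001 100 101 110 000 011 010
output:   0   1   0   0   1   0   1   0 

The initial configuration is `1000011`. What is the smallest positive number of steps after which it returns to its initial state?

14

1000110
0001110
0011010
0111000
1101000
1100001
0100011
0000111
0001101
0011100
0110100
1110000
1010001
1000011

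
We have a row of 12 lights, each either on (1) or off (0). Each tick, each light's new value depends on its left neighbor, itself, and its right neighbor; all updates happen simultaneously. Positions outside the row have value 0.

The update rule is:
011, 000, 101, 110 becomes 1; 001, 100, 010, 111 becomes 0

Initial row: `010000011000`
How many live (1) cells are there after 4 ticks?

000111011011
110101111111
111011000001
101111011100
count of 1: 8

8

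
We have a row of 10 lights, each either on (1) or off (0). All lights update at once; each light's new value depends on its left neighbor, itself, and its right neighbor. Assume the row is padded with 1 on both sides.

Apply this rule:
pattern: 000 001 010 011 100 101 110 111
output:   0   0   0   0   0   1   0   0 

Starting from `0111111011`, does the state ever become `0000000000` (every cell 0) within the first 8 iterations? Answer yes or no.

1000000100
0000000000
all cells are 0 at iteration 2

yes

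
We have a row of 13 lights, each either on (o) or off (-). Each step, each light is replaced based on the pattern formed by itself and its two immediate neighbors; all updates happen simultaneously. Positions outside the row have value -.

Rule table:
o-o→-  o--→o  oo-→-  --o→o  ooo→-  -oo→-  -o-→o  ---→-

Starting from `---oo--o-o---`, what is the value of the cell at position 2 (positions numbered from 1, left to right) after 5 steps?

step 1: --o--ooo-oo--
step 2: -oooo------o-
step 3: o----o----ooo
step 4: oo--ooo--o---
step 5: --oo---oooo--
position 2 holds -

-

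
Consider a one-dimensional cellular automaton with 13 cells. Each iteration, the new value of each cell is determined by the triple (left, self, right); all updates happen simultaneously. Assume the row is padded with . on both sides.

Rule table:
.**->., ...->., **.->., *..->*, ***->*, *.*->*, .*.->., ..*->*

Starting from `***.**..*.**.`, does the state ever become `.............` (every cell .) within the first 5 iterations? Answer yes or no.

no

iteration 1: .*.*..**.*..*
iteration 2: *.*.**..*.**.
iteration 3: .*.*..**.*..*  (repeats iteration 1; period 2)
iteration 5: .*.*..**.*..*
iteration 5 is .*.*..**.*..*, still not uniform .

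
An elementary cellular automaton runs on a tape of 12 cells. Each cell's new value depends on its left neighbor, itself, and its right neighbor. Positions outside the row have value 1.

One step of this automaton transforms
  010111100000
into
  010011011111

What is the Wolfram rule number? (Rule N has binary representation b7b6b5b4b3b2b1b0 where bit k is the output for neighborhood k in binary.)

151

position 4: 111 → 1  (bit 7 = 1)
position 6: 110 → 0  (bit 6 = 0)
position 0: 101 → 0  (bit 5 = 0)
position 7: 100 → 1  (bit 4 = 1)
position 3: 011 → 0  (bit 3 = 0)
position 1: 010 → 1  (bit 2 = 1)
position 11: 001 → 1  (bit 1 = 1)
position 8: 000 → 1  (bit 0 = 1)
bits b7..b0 = 10010111 = 151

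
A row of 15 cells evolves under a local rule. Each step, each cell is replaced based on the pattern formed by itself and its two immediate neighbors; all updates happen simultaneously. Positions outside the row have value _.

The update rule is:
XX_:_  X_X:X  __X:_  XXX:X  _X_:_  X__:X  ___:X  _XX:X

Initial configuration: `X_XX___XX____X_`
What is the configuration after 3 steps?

__XX_X_XXX_X_XX

_XX_XX_X_XXX__X
_X_XX_X_XXX_X__
__XX_X_XXX_X_XX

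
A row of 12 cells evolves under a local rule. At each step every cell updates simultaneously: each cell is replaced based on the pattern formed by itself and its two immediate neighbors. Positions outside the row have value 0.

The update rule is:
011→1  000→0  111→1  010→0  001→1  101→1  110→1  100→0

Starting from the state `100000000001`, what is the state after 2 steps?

000000000100

000000000010
000000000100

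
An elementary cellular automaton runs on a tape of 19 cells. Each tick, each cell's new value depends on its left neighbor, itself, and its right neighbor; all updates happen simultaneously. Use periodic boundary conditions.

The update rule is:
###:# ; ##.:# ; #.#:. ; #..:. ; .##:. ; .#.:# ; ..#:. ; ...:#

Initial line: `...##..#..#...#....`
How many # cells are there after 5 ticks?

7

##..#..#..#.#.#.###
##..#..#..#.#.#..##
##..#..#..#.#.#...#
##..#..#..#.#.#.#..
.#..#..#..#.#.#.#..
count of #: 7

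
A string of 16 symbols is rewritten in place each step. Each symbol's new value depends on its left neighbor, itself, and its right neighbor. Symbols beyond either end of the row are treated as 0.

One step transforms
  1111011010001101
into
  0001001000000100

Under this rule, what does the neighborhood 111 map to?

At position 1 the neighborhood is 111; the next row has 0 there.

0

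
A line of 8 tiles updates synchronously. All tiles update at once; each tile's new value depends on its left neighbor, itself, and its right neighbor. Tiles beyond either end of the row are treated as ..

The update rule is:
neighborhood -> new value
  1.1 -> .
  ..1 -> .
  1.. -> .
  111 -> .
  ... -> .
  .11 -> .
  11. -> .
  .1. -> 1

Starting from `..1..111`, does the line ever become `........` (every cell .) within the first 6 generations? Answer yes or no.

no

..1.....
..1.....  (fixed point — unchanged through generation 6)
generation 6 is ..1....., still not uniform .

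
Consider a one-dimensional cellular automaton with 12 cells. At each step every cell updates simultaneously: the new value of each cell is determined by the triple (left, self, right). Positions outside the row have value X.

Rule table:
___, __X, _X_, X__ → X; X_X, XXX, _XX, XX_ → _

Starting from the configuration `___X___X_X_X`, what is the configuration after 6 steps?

XXXXXXXX_X__
_________XXX
XXXXXXXXX___
_________XXX  (repeats step 2; period 2)
step 6: _________XXX

_________XXX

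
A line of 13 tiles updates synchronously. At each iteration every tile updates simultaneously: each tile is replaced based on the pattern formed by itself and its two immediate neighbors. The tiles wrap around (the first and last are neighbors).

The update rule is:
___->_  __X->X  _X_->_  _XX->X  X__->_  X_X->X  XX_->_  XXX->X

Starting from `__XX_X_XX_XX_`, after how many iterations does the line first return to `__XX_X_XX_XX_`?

iteration 1: _XX_X_XX_XX__
iteration 2: XX_X_XX_XX___
iteration 3: X_X_XX_XX___X
iteration 4: _X_XX_XX___XX
iteration 5: X_XX_XX___XX_
iteration 6: _XX_XX___XX_X
iteration 7: XX_XX___XX_X_
iteration 8: X_XX___XX_X_X
iteration 9: _XX___XX_X_XX
iteration 10: XX___XX_X_XX_
iteration 11: X___XX_X_XX_X
iteration 12: ___XX_X_XX_XX
iteration 13: __XX_X_XX_XX_

13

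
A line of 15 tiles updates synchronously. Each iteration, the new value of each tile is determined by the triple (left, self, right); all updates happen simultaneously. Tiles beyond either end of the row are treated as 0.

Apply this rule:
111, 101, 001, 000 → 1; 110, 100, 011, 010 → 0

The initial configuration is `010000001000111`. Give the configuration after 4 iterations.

001010010010010

100111110011010
001011100100100
110101001001001
001010010010010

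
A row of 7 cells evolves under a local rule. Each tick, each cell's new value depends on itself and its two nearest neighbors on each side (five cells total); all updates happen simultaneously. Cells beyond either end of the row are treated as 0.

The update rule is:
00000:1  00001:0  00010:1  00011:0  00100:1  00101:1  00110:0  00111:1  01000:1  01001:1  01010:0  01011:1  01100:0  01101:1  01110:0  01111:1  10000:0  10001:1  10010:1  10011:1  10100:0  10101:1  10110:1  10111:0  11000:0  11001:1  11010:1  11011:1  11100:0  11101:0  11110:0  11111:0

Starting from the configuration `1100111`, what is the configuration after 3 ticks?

0111011

0011100
0010000
0111011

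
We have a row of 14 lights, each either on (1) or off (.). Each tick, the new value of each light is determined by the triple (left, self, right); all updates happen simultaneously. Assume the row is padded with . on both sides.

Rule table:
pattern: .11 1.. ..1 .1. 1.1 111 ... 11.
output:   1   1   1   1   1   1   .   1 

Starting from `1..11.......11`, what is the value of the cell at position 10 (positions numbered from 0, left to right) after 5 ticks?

1

tick 1: 111111.....111
tick 2: 1111111...1111
tick 3: 11111111.11111
tick 4: 11111111111111
tick 5: 11111111111111
position 10 holds 1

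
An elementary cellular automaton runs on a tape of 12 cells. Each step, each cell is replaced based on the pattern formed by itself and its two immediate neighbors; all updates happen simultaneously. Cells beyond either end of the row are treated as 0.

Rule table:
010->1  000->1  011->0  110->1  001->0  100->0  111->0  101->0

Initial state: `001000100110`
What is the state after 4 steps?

step 1: 101010100010
step 2: 101010101010
step 3: 101010101010  (fixed point — unchanged through step 4)

101010101010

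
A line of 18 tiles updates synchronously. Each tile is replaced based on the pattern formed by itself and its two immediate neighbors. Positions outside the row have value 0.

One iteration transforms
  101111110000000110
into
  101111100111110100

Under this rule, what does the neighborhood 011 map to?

1

At position 2 the neighborhood is 011; the next row has 1 there.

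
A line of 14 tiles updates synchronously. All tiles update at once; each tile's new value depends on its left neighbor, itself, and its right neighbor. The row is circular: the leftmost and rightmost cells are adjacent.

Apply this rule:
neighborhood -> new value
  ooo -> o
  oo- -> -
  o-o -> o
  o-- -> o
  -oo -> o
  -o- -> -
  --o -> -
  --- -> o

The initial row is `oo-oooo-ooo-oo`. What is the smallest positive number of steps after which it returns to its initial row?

14

step 1: o-oooo-ooo-ooo
step 2: -oooo-ooo-oooo
step 3: oooo-ooo-oooo-
step 4: ooo-ooo-oooo-o
step 5: oo-ooo-oooo-oo
step 6: o-ooo-oooo-ooo
step 7: -ooo-oooo-oooo
step 8: ooo-oooo-oooo-
step 9: oo-oooo-oooo-o
step 10: o-oooo-oooo-oo
step 11: -oooo-oooo-ooo
step 12: oooo-oooo-ooo-
step 13: ooo-oooo-ooo-o
step 14: oo-oooo-ooo-oo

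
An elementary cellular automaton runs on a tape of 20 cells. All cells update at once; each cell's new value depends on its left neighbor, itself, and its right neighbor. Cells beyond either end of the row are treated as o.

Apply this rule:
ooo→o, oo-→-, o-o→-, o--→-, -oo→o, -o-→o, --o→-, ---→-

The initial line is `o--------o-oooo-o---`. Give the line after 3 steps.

---------o-ooo--o---
---------o-oo---o---
---------o-o----o---

---------o-o----o---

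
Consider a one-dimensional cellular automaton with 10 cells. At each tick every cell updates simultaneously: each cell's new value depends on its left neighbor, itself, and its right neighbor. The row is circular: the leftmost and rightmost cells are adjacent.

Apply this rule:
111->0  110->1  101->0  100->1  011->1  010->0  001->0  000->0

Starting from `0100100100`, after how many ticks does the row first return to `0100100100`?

10

0010010010
0001001001
1000100100
0100010010
0010001001
1001000100
0100100010
0010010001
1001001000
0100100100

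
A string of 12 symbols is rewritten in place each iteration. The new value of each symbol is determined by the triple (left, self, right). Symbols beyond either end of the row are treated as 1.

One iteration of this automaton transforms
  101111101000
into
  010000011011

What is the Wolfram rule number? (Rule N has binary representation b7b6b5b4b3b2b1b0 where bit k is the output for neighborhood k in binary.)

position 3: 111 → 0  (bit 7 = 0)
position 0: 110 → 0  (bit 6 = 0)
position 1: 101 → 1  (bit 5 = 1)
position 9: 100 → 0  (bit 4 = 0)
position 2: 011 → 0  (bit 3 = 0)
position 8: 010 → 1  (bit 2 = 1)
position 11: 001 → 1  (bit 1 = 1)
position 10: 000 → 1  (bit 0 = 1)
bits b7..b0 = 00100111 = 39

39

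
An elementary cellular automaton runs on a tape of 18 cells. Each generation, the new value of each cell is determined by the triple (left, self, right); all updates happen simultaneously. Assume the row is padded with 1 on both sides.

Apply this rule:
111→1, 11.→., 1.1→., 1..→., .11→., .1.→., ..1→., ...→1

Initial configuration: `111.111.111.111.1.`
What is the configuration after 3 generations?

.....1...1...1....

generation 1: 11...1...1...1....
generation 2: 1..1...1...1...11.
generation 3: .....1...1...1....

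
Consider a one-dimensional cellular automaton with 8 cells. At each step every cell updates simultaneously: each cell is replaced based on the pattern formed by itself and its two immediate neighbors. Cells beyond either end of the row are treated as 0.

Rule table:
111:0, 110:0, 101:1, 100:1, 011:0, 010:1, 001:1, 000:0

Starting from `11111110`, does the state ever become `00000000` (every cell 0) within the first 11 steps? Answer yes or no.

no

00000001
00000011
00000100
00001110
00010001
00111011
01000100
11101110
00010001  (repeats step 5; period 4)
step 11: 01000100
step 11 is 01000100, still not uniform 0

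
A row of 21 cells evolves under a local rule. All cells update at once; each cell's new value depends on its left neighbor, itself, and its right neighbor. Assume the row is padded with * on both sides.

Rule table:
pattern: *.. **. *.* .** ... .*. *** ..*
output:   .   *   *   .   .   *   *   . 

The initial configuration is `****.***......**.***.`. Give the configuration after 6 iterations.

*****.**.......**.***
******.*........**.**
********.........**.*
********..........**.
********...........**
********............*

********............*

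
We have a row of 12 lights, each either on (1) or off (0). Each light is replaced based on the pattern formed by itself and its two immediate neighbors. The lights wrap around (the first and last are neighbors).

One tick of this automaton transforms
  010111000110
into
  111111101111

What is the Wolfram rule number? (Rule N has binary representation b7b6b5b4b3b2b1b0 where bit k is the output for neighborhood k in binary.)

position 4: 111 → 1  (bit 7 = 1)
position 5: 110 → 1  (bit 6 = 1)
position 2: 101 → 1  (bit 5 = 1)
position 6: 100 → 1  (bit 4 = 1)
position 3: 011 → 1  (bit 3 = 1)
position 1: 010 → 1  (bit 2 = 1)
position 0: 001 → 1  (bit 1 = 1)
position 7: 000 → 0  (bit 0 = 0)
bits b7..b0 = 11111110 = 254

254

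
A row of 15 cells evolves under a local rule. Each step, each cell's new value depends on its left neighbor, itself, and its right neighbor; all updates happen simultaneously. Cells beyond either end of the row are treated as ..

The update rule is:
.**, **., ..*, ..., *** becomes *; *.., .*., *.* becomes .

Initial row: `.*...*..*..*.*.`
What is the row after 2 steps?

..***.*..*..***

step 1: *..**..*..*....
step 2: ..***.*..*..***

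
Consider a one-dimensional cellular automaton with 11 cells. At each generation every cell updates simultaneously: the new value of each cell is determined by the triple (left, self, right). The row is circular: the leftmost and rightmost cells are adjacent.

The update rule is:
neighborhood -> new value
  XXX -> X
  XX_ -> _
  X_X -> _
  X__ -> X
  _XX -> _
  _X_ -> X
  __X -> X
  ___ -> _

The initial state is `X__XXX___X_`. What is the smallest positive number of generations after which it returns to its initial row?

XXX_X_X_XX_
_X__X_X____
XXXXX_XX___
_XXX____X_X
__X_X__XX_X
XXX_XXX___X
XX___X_X_X_
__X_XX_X_X_
_XX____X_XX
___X__XX___
__XXXX__X__
_X_XX_XXXX_
XX_____XX_X
X_X___X____
X_XX_XXX__X
______X_XX_
_____XX___X
X___X__X_XX
_X_XXXXX__X
_X__XXX_XXX
_XXX_X___X_
X_X__XX_XXX
__XXX____XX
XX_X_X__X__
___X_XXXXXX
X_XX__XXXX_
X___XX_XX__
XX_X_____XX
X__XX___X_X
_XX__X_XX__
X__XXX___X_

31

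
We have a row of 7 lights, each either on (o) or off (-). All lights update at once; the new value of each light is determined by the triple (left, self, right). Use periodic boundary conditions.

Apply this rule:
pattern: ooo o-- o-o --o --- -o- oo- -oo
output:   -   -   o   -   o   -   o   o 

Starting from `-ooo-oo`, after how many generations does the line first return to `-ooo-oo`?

oo-oooo
-ooo---
-o-o-oo
o-o-ooo
oo-oo--
ooooo--
o---o--
--o----
o---ooo
o-o-o--
-o-o---
--o--oo
-----oo
-ooo-oo

14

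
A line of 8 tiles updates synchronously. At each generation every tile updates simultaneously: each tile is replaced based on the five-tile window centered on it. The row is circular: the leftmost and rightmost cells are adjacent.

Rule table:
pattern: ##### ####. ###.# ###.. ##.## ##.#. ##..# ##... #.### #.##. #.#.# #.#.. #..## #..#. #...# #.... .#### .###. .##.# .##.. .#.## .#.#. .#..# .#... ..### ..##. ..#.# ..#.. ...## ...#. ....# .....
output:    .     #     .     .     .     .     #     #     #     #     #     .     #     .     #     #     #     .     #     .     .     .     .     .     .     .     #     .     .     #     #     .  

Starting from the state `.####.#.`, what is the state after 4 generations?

..#.##..

#.##....
#.#.####
..#.##.#
..#.##..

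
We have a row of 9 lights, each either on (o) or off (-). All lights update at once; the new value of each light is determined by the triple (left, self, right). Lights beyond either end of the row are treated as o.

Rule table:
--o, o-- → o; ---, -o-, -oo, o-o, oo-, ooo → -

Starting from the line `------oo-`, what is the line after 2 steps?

-o--o-o-o

o----o---
-o--o-o-o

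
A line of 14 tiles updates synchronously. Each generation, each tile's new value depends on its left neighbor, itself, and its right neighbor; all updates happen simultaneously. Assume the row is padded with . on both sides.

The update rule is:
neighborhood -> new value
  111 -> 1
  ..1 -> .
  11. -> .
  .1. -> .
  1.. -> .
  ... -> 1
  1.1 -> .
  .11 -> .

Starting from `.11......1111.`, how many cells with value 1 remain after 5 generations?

generation 1: ....1111..11..
generation 2: 111..11......1
generation 3: .1......1111..
generation 4: ...1111..11..1
generation 5: 11..11........
count of 1: 4

4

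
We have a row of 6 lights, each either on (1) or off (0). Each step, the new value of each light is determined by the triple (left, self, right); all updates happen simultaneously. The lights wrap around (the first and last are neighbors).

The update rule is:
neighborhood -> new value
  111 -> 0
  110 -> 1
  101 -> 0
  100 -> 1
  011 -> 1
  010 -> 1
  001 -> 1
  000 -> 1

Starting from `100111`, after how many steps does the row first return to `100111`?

2

step 1: 111100
step 2: 100111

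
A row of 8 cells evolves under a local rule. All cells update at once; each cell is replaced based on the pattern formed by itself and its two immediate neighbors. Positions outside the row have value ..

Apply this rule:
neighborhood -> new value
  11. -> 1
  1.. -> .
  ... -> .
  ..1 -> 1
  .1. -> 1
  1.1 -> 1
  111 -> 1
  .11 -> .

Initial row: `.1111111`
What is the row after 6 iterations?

1.111111
11.11111
.11.1111
1.11.111
11.11.11
.11.11.1

.11.11.1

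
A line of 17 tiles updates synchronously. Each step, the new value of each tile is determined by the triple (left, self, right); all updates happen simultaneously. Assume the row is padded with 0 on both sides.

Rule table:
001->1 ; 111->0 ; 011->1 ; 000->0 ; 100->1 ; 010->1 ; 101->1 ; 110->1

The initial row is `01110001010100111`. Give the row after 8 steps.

10110000000011001

step 1: 11011011111111101
step 2: 11111110000000111
step 3: 10000011000001101
step 4: 11000111100011111
step 5: 11101100110110001
step 6: 10111111111111011
step 7: 11100000000001111
step 8: 10110000000011001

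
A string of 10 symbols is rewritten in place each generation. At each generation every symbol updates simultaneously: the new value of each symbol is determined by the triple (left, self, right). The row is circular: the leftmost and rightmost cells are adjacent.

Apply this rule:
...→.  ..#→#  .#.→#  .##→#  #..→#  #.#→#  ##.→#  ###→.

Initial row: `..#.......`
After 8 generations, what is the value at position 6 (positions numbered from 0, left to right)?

#

.###......
##.##.....
######...#
.....##.##
#...######
##.##.....  (repeats generation 2; period 4)
generation 8: .....##.##
position 6 holds #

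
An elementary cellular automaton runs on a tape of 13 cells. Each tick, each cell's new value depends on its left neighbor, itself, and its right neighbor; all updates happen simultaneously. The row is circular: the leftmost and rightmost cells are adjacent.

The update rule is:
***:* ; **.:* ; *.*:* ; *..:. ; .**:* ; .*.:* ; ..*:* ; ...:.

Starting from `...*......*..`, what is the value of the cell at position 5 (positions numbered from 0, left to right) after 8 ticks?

..**.....**..
.***....***..
****...****..
****..*****.*
****.********
*************
*************  (fixed point — unchanged through tick 8)
position 5 holds *

*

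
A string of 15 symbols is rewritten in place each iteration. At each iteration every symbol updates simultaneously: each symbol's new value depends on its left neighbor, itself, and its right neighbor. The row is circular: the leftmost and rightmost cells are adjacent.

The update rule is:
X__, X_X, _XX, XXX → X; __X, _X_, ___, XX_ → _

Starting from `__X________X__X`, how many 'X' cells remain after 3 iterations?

3

X__X________X__
_X__X________X_
__X__X________X
count of X: 3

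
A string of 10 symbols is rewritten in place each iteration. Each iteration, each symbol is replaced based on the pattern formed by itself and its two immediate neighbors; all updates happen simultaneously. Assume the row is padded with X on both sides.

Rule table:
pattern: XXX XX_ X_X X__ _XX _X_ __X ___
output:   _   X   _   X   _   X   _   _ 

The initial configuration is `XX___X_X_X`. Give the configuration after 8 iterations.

_XX_X_X_X_

_XX__X_X__
__XX_X_XX_
X__X_X__X_
XX_X_XX_X_
_X_X__X_X_
_X_XX_X_X_
_X__X_X_X_
_XX_X_X_X_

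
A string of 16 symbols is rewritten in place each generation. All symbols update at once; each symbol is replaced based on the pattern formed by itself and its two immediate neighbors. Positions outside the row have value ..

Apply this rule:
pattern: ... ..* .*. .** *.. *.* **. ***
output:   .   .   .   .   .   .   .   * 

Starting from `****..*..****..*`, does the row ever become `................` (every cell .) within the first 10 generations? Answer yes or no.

generation 1: .**.......**....
generation 2: ................
all cells are . at generation 2

yes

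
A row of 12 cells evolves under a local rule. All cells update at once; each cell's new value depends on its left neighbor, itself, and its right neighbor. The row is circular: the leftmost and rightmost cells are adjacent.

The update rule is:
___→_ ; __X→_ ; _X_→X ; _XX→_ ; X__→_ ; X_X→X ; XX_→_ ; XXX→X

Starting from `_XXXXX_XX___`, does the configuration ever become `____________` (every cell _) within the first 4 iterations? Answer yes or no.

iteration 1: __XXX_X_____
iteration 2: ___X_XX_____
iteration 3: ___XX_______
iteration 4: ____________
all cells are _ at iteration 4

yes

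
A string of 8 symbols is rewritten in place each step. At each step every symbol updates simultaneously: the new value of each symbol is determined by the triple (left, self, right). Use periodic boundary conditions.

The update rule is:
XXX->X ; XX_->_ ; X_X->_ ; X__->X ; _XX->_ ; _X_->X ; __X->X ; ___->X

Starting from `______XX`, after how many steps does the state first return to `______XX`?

6

XXXXXX__
_XXXX_XX
__XX____
XX__XXXX
X_XX_XXX
______XX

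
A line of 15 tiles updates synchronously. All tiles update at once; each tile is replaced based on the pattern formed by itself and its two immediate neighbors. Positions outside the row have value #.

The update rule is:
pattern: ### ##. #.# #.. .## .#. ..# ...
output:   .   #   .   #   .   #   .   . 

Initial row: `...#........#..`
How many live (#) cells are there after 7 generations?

generation 1: #..##.......##.
generation 2: ##..##.......#.
generation 3: .##..##......#.
generation 4: ..##..##.....#.
generation 5: #..##..##....#.
generation 6: ##..##..##...#.
generation 7: .##..##..##..#.
count of #: 7

7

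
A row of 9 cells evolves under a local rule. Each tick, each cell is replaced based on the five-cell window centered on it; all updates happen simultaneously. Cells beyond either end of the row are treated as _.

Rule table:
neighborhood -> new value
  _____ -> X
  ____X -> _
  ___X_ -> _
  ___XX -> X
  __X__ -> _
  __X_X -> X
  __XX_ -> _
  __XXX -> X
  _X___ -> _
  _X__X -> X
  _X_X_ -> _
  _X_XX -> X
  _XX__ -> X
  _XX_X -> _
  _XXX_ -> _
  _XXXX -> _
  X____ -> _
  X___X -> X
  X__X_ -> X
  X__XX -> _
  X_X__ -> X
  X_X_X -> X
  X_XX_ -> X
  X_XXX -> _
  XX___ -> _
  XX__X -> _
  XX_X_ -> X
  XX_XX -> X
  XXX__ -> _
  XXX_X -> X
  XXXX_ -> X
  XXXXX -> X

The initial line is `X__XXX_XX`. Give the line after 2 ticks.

_X_XX__X_

tick 1: _X_X_XXXX
tick 2: _X_XX__X_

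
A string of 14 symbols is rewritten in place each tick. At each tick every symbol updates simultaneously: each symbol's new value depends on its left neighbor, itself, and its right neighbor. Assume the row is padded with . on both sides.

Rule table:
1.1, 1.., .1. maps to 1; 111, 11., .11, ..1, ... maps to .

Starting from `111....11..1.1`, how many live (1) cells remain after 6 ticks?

3

...1.....1.111
...11....11...
.....1.....1..
.....11....11.
.......1.....1
.......11....1
count of 1: 3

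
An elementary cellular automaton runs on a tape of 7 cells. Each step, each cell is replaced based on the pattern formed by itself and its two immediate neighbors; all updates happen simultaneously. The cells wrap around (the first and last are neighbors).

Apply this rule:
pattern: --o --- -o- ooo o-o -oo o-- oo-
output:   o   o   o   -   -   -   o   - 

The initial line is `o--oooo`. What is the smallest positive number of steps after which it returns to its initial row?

-oo----
o--oooo

2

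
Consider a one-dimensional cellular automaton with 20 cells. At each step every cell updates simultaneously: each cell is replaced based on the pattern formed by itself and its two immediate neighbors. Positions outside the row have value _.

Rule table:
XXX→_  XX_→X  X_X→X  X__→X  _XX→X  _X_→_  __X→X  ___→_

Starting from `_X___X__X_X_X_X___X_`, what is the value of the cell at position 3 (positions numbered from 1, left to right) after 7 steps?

step 1: X_X_X_XX_X_X_X_X_X_X
step 2: _X_X_XXXX_X_X_X_X_X_
step 3: X_X_XX__XX_X_X_X_X_X
step 4: _X_XXXXXXXX_X_X_X_X_
step 5: X_XX______XX_X_X_X_X
step 6: _XXXX____XXXX_X_X_X_
step 7: XX__XX__XX__XX_X_X_X
position 3 holds _

_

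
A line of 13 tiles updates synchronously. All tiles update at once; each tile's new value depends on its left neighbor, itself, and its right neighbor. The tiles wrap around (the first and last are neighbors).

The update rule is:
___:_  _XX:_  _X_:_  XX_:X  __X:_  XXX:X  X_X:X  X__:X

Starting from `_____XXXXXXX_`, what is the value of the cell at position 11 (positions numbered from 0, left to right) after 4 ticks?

______XXXXXXX
X______XXXXXX
XX______XXXXX
XXX______XXXX
position 11 holds X

X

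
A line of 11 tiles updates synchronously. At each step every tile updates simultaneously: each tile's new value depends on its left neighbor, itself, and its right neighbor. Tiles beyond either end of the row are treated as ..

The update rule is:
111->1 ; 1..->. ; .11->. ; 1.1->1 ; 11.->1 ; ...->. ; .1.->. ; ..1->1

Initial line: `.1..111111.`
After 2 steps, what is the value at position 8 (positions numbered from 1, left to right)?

1

1..1.11111.
..1.1.1111.
position 8 holds 1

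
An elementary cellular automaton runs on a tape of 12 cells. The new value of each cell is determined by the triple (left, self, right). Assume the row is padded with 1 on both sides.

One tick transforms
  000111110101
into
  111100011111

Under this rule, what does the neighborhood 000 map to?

At position 1 the neighborhood is 000; the next row has 1 there.

1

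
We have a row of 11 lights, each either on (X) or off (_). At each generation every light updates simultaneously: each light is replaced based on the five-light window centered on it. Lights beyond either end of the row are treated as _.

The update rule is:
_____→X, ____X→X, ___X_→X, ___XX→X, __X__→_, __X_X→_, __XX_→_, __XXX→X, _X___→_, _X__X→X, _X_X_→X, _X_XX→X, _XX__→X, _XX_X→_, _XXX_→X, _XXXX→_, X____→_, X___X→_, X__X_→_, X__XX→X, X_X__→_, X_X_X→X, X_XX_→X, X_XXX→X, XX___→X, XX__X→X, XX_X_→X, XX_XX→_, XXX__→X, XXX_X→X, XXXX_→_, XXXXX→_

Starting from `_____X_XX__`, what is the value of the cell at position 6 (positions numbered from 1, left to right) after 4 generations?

X

generation 1: XXXXX_XXXX_
generation 2: X___X_X__XX
generation 3: ___X_X_XX_X
generation 4: XXX_XXXX_X_
position 6 holds X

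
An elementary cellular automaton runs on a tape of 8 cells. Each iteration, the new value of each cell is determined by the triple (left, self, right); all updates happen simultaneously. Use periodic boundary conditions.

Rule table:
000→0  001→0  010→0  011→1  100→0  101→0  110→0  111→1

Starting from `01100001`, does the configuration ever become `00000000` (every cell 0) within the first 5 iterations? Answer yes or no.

yes

01000000
00000000
all cells are 0 at iteration 2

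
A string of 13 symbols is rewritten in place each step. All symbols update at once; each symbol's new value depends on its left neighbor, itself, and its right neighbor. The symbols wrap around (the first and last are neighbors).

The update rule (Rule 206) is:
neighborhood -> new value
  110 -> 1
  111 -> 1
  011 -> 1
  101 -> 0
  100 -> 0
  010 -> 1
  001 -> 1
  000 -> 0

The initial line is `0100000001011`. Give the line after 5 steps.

0100111111011

0100000011011
0100000111011
0100001111011
0100011111011
0100111111011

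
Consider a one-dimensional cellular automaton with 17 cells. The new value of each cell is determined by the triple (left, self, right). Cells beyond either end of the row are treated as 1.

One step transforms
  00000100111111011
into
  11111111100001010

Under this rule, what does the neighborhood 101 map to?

At position 14 the neighborhood is 101; the next row has 0 there.

0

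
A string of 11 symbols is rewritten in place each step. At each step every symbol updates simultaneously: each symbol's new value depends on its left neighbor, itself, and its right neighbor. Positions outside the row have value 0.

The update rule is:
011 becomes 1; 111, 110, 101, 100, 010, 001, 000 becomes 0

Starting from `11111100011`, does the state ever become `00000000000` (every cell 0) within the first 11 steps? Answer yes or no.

yes

step 1: 10000000010
step 2: 00000000000
all cells are 0 at step 2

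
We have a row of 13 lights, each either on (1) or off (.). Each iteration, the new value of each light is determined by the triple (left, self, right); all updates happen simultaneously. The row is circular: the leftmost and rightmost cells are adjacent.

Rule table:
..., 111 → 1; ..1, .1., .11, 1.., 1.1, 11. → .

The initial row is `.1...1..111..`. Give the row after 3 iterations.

iteration 1: ...1.....1..1
iteration 2: .1...111.....
iteration 3: ...1..1..1111

...1..1..1111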